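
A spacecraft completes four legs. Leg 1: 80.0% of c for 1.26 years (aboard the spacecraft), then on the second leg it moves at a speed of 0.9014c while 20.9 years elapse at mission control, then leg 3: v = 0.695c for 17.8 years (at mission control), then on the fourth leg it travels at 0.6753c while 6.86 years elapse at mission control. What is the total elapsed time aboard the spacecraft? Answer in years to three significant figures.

Leg 1: 1.26 years is already measured aboard the spacecraft.
Leg 2: γ = 1/√(1 − 0.9014²) = 1/√0.1875 = 2.310; τ_2 = 20.9/2.310 = 9.049 years.
Leg 3: γ = 1/√(1 − 0.695²) = 1/√0.5170 = 1.391; τ_3 = 17.8/1.391 = 12.80 years.
Leg 4: γ = 1/√(1 − 0.6753²) = 1/√0.5440 = 1.356; τ_4 = 6.86/1.356 = 5.060 years.
Total: 1.260 + 9.049 + 12.80 + 5.060 years.

τ = 28.2 years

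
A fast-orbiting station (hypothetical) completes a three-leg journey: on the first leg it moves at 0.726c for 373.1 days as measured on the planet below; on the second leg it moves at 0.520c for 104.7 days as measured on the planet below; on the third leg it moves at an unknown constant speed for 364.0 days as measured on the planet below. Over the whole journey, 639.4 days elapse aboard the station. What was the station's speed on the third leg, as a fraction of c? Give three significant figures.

β = 0.592

Leg 1: γ = 1/√(1 − 0.726²) = 1/√0.4729 = 1.454; τ_1 = 373.1/1.454 = 256.6 days.
Leg 2: γ = 1/√(1 − 0.520²) = 1/√0.7296 = 1.171; τ_2 = 104.7/1.171 = 89.43 days.
Leg 3: speed unknown; τ_3 = 364.0/γ_3.
Total proper time: 256.6 + 89.43 + τ_3 = 639.4, so τ_3 = 639.4 − 346.0 = 293.4 days.
γ_3 = 364.0/293.4 = 1.241; β = √(1 − 1/γ²) = √0.3503.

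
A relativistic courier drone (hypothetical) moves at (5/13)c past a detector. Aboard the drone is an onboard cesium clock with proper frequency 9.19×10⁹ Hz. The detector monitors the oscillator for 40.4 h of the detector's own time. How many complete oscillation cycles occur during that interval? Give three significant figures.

γ = 1/√(1 − (5/13)²) = 13/12 ≈ 1.083
During 40.4 h of lab time, the oscillator's proper time advances by τ = Δt/γ = 40.4/1.083 = 37.29 h = 1.343×10⁵ s.
N = f × τ = 9.19×10⁹ × 1.343×10⁵ = 1.234×10¹⁵.

N = 1.23×10¹⁵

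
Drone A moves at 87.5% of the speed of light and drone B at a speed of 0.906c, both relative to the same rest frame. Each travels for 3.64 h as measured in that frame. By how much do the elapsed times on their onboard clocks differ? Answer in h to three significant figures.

A: β = 0.875; γ = 1/√(1 − 0.875²) = 1/√0.2344 = 2.066; τ_A = 3.64/2.066 = 1.762 h.
B: γ = 1/√(1 − 0.906²) = 1/√0.1792 = 2.363; τ_B = 3.64/2.363 = 1.541 h.

|τ_A − τ_B| = 0.221 h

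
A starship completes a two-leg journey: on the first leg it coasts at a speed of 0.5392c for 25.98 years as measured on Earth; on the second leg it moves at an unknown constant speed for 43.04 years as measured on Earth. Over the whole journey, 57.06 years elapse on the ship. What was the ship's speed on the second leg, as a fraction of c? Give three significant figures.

β = 0.576

Leg 1: γ = 1/√(1 − 0.5392²) = 1/√0.7093 = 1.187; τ_1 = 25.98/1.187 = 21.88 years.
Leg 2: speed unknown; τ_2 = 43.04/γ_2.
Total proper time: 21.88 + τ_2 = 57.06, so τ_2 = 57.06 − 21.88 = 35.18 years.
γ_2 = 43.04/35.18 = 1.223; β = √(1 − 1/γ²) = √0.3319.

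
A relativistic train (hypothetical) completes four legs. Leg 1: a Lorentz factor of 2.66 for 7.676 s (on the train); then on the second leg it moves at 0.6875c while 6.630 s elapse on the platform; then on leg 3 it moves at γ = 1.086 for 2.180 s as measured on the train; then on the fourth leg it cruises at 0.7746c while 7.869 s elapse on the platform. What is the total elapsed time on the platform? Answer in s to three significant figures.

Leg 1: γ = 2.66; Δt_1 = 2.660 × 7.676 = 20.42 s.
Leg 2: 6.630 s is already measured on the platform.
Leg 3: γ = 1.086; Δt_3 = 1.086 × 2.180 = 2.367 s.
Leg 4: 7.869 s is already measured on the platform.
Total: 20.42 + 6.630 + 2.367 + 7.869 s.

Δt = 37.3 s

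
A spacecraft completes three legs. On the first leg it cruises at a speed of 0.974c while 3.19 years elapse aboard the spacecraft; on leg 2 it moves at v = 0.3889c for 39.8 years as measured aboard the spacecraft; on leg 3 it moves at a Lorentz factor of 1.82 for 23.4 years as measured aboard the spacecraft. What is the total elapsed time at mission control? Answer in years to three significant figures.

Leg 1: γ = 1/√(1 − 0.974²) = 1/√0.05132 = 4.414; Δt_1 = 4.414 × 3.19 = 14.08 years.
Leg 2: γ = 1/√(1 − 0.3889²) = 1/√0.8488 = 1.085; Δt_2 = 1.085 × 39.8 = 43.20 years.
Leg 3: γ = 1.82; Δt_3 = 1.820 × 23.4 = 42.59 years.
Total: 14.08 + 43.20 + 42.59 years.

Δt = 99.9 years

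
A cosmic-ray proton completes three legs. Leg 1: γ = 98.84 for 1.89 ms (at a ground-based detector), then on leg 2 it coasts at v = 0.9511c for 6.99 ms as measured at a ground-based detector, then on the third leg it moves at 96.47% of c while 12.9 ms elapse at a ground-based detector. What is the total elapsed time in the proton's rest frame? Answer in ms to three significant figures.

τ = 5.58 ms

Leg 1: γ = 98.84; τ_1 = 1.89/98.84 = 0.01912 ms.
Leg 2: γ = 1/√(1 − 0.9511²) = 1/√0.09541 = 3.237; τ_2 = 6.99/3.237 = 2.159 ms.
Leg 3: β = 0.9647; γ = 1/√(1 − 0.9647²) = 1/√0.06935 = 3.797; τ_3 = 12.9/3.797 = 3.397 ms.
Total: 0.01912 + 2.159 + 3.397 ms.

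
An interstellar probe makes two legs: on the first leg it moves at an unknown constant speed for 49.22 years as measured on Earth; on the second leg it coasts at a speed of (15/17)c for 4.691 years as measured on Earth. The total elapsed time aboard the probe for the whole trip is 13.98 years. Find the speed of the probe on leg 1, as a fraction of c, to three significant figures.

Leg 1: speed unknown; τ_1 = 49.22/γ_1.
Leg 2: γ = 1/√(1 − (15/17)²) = 17/8 = 2.125; τ_2 = 4.691/2.125 = 2.208 years.
Total proper time: τ_1 + 2.208 = 13.98, so τ_1 = 13.98 − 2.208 = 11.77 years.
γ_1 = 49.22/11.77 = 4.181; β = √(1 − 1/γ²) = √0.9428.

β = 0.971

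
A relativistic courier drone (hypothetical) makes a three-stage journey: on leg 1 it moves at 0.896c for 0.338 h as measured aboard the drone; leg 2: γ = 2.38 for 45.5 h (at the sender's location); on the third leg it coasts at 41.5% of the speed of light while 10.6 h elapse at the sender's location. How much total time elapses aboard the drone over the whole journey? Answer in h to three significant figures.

Leg 1: 0.338 h is already measured aboard the drone.
Leg 2: γ = 2.38; τ_2 = 45.5/2.380 = 19.12 h.
Leg 3: β = 0.415; γ = 1/√(1 − 0.415²) = 1/√0.8278 = 1.099; τ_3 = 10.6/1.099 = 9.644 h.
Total: 0.3380 + 19.12 + 9.644 h.

τ = 29.1 h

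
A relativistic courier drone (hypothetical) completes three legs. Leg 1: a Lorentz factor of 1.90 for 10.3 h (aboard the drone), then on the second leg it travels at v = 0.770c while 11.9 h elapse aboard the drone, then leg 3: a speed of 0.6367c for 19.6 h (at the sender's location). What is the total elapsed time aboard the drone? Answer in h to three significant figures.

τ = 37.3 h

Leg 1: 10.3 h is already measured aboard the drone.
Leg 2: 11.9 h is already measured aboard the drone.
Leg 3: γ = 1/√(1 − 0.6367²) = 1/√0.5946 = 1.297; τ_3 = 19.6/1.297 = 15.11 h.
Total: 10.30 + 11.90 + 15.11 h.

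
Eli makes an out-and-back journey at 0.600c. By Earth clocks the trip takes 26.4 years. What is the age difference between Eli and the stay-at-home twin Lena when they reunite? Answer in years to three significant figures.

γ = 1/√(1 − 0.600²) = 5/4 = 1.250
Eli's elapsed proper time: τ = 26.4/1.250 = 21.12 years.
Age gap = Δt − τ = 26.4 − 21.12 years.

Δt − τ = 5.28 years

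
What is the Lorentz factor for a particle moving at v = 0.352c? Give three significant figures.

γ = 1/√(1 − 0.352²) = 1/√0.8761 = 1.068

γ = 1.07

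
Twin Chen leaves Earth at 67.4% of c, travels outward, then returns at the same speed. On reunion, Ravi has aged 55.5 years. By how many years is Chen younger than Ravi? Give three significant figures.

β = 0.674; γ = 1/√(1 − 0.674²) = 1/√0.5457 = 1.354
Chen's elapsed proper time: τ = 55.5/1.354 = 41.00 years.
Age gap = Δt − τ = 55.5 − 41.00 years.

Δt − τ = 14.5 years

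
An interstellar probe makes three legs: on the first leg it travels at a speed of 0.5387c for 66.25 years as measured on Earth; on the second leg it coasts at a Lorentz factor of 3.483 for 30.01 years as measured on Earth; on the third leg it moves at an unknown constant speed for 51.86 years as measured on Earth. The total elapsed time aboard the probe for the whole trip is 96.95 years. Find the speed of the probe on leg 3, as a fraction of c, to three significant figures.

Leg 1: γ = 1/√(1 − 0.5387²) = 1/√0.7098 = 1.187; τ_1 = 66.25/1.187 = 55.82 years.
Leg 2: γ = 3.483; τ_2 = 30.01/3.483 = 8.616 years.
Leg 3: speed unknown; τ_3 = 51.86/γ_3.
Total proper time: 55.82 + 8.616 + τ_3 = 96.95, so τ_3 = 96.95 − 64.43 = 32.52 years.
γ_3 = 51.86/32.52 = 1.595; β = √(1 − 1/γ²) = √0.6068.

β = 0.779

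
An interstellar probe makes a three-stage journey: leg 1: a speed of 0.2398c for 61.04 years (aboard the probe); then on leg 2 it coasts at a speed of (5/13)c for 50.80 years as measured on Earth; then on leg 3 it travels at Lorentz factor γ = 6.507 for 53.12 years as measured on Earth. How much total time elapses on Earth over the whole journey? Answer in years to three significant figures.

Δt = 167 years

Leg 1: γ = 1/√(1 − 0.2398²) = 1/√0.9425 = 1.030; Δt_1 = 1.030 × 61.04 = 62.87 years.
Leg 2: 50.80 years is already measured on Earth.
Leg 3: 53.12 years is already measured on Earth.
Total: 62.87 + 50.80 + 53.12 years.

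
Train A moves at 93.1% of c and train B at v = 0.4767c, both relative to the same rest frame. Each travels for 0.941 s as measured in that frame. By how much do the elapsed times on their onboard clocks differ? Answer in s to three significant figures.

A: β = 0.931; γ = 1/√(1 − 0.931²) = 1/√0.1332 = 2.740; τ_A = 0.941/2.740 = 0.3435 s.
B: γ = 1/√(1 − 0.4767²) = 1/√0.7728 = 1.138; τ_B = 0.941/1.138 = 0.8272 s.

|τ_A − τ_B| = 0.484 s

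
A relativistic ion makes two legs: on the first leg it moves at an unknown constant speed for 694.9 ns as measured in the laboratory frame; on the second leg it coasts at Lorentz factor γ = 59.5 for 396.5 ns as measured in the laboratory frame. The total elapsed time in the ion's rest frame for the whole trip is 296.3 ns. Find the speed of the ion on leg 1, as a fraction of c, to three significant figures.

Leg 1: speed unknown; τ_1 = 694.9/γ_1.
Leg 2: γ = 59.5; τ_2 = 396.5/59.50 = 6.664 ns.
Total proper time: τ_1 + 6.664 = 296.3, so τ_1 = 296.3 − 6.664 = 289.6 ns.
γ_1 = 694.9/289.6 = 2.399; β = √(1 − 1/γ²) = √0.8263.

β = 0.909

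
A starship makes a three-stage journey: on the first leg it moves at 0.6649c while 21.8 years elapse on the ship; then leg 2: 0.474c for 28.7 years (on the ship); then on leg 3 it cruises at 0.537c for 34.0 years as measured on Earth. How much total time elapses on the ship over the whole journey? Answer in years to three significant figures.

Leg 1: 21.8 years is already measured on the ship.
Leg 2: 28.7 years is already measured on the ship.
Leg 3: γ = 1/√(1 − 0.537²) = 1/√0.7116 = 1.185; τ_3 = 34.0/1.185 = 28.68 years.
Total: 21.80 + 28.70 + 28.68 years.

τ = 79.2 years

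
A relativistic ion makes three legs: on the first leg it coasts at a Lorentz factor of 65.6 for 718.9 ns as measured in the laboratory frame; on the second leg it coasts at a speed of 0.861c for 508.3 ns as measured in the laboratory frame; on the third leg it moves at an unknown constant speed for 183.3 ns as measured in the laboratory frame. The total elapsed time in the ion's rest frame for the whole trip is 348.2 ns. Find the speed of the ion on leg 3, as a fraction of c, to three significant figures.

β = 0.903

Leg 1: γ = 65.6; τ_1 = 718.9/65.60 = 10.96 ns.
Leg 2: γ = 1/√(1 − 0.861²) = 1/√0.2587 = 1.966; τ_2 = 508.3/1.966 = 258.5 ns.
Leg 3: speed unknown; τ_3 = 183.3/γ_3.
Total proper time: 10.96 + 258.5 + τ_3 = 348.2, so τ_3 = 348.2 − 269.5 = 78.72 ns.
γ_3 = 183.3/78.72 = 2.329; β = √(1 − 1/γ²) = √0.8156.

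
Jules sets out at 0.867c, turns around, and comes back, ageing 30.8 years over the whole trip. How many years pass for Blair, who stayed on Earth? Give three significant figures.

Δt = 61.8 years

γ = 1/√(1 − 0.867²) = 1/√0.2483 = 2.007
Earth-frame duration is the dilated interval: Δt = γτ = 2.007 × 30.8 years.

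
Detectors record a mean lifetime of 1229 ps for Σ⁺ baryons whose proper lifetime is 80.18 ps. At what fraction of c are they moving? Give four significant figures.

γ = Δt/τ₀ = 1229/80.18 = 15.33
β = √(1 − 1/γ²) = √(1 − 0.004256) = √0.9957

β = 0.9979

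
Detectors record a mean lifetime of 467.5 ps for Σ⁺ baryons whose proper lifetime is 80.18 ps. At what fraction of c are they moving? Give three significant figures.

γ = Δt/τ₀ = 467.5/80.18 = 5.831
β = √(1 − 1/γ²) = √(1 − 0.02942) = √0.9706

β = 0.985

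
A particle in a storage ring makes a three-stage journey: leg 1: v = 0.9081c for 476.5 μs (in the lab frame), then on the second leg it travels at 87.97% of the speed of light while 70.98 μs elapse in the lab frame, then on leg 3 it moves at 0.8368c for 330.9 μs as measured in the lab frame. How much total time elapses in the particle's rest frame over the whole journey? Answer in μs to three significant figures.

τ = 414 μs

Leg 1: γ = 1/√(1 − 0.9081²) = 1/√0.1754 = 2.388; τ_1 = 476.5/2.388 = 199.5 μs.
Leg 2: β = 0.8797; γ = 1/√(1 − 0.8797²) = 1/√0.2261 = 2.103; τ_2 = 70.98/2.103 = 33.75 μs.
Leg 3: γ = 1/√(1 − 0.8368²) = 1/√0.2998 = 1.826; τ_3 = 330.9/1.826 = 181.2 μs.
Total: 199.5 + 33.75 + 181.2 μs.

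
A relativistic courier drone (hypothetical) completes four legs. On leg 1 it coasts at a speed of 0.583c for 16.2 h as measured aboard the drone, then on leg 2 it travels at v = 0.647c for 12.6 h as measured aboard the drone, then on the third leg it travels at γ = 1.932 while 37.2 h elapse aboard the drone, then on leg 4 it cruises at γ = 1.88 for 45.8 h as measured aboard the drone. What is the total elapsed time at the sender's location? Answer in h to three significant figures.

Δt = 194 h

Leg 1: γ = 1/√(1 − 0.583²) = 1/√0.6601 = 1.231; Δt_1 = 1.231 × 16.2 = 19.94 h.
Leg 2: γ = 1/√(1 − 0.647²) = 1/√0.5814 = 1.311; Δt_2 = 1.311 × 12.6 = 16.52 h.
Leg 3: γ = 1.932; Δt_3 = 1.932 × 37.2 = 71.87 h.
Leg 4: γ = 1.88; Δt_4 = 1.880 × 45.8 = 86.10 h.
Total: 19.94 + 16.52 + 71.87 + 86.10 h.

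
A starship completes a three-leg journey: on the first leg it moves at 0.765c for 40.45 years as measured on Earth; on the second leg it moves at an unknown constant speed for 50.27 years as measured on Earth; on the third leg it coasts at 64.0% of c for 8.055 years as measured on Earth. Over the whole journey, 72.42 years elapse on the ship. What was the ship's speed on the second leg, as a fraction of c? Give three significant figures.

Leg 1: γ = 1/√(1 − 0.765²) = 1/√0.4148 = 1.553; τ_1 = 40.45/1.553 = 26.05 years.
Leg 2: speed unknown; τ_2 = 50.27/γ_2.
Leg 3: β = 0.640; γ = 1/√(1 − 0.640²) = 1/√0.5904 = 1.301; τ_3 = 8.055/1.301 = 6.189 years.
Total proper time: 26.05 + τ_2 + 6.189 = 72.42, so τ_2 = 72.42 − 32.24 = 40.18 years.
γ_2 = 50.27/40.18 = 1.251; β = √(1 − 1/γ²) = √0.3612.

β = 0.601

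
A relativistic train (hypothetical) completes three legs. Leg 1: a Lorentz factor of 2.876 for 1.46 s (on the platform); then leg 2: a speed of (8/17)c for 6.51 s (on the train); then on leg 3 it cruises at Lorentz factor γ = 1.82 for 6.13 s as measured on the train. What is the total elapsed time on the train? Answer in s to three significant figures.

τ = 13.1 s

Leg 1: γ = 2.876; τ_1 = 1.46/2.876 = 0.5076 s.
Leg 2: 6.51 s is already measured on the train.
Leg 3: 6.13 s is already measured on the train.
Total: 0.5076 + 6.510 + 6.130 s.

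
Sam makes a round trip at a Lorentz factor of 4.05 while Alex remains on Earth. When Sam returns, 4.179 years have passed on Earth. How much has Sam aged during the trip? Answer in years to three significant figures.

τ = 1.03 years

γ = 4.05
Sam's clock measures proper time along the trip: τ = Δt/γ = 4.179/4.050 years.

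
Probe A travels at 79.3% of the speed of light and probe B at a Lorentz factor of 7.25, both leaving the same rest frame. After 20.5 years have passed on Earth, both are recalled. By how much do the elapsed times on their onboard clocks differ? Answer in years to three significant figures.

|τ_A − τ_B| = 9.66 years

A: β = 0.793; γ = 1/√(1 − 0.793²) = 1/√0.3712 = 1.641; τ_A = 20.5/1.641 = 12.49 years.
B: γ = 7.25; τ_B = 20.5/7.250 = 2.828 years.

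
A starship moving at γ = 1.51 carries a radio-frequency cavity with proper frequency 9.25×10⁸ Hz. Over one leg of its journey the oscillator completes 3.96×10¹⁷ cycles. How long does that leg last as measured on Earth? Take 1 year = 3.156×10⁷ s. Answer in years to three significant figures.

Δt = 20.5 years

γ = 1.51
Proper time for N cycles: τ = N/f = 3.96×10¹⁷/(9.25×10⁸) = 4.281×10⁸ s = 13.56 years.
Lab-frame duration Δt = γτ = 1.510 × 13.56 = 20.48 years.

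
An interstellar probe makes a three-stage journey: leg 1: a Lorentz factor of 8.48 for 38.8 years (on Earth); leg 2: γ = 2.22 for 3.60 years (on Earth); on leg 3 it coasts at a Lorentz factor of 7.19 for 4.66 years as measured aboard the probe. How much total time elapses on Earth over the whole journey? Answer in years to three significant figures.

Leg 1: 38.8 years is already measured on Earth.
Leg 2: 3.60 years is already measured on Earth.
Leg 3: γ = 7.19; Δt_3 = 7.190 × 4.66 = 33.51 years.
Total: 38.80 + 3.600 + 33.51 years.

Δt = 75.9 years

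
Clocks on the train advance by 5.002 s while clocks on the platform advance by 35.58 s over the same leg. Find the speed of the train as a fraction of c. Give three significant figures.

The proper time is measured on the train (both events occur at the train's location); Δt is measured on the platform. γ = Δt/τ = 35.58/5.002 = 7.113.
β = √(1 − 1/γ²) = √(1 − 0.01976) = √0.9802

β = 0.990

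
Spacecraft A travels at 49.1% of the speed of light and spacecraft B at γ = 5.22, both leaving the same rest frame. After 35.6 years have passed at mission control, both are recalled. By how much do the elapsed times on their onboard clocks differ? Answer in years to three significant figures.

A: β = 0.491; γ = 1/√(1 − 0.491²) = 1/√0.7589 = 1.148; τ_A = 35.6/1.148 = 31.01 years.
B: γ = 5.22; τ_B = 35.6/5.220 = 6.820 years.

|τ_A − τ_B| = 24.2 years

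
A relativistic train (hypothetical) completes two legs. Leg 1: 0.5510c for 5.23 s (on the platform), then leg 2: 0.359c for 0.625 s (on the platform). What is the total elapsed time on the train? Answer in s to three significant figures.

τ = 4.95 s

Leg 1: γ = 1/√(1 − 0.5510²) = 1/√0.6964 = 1.198; τ_1 = 5.23/1.198 = 4.364 s.
Leg 2: γ = 1/√(1 − 0.359²) = 1/√0.8711 = 1.071; τ_2 = 0.625/1.071 = 0.5833 s.
Total: 4.364 + 0.5833 s.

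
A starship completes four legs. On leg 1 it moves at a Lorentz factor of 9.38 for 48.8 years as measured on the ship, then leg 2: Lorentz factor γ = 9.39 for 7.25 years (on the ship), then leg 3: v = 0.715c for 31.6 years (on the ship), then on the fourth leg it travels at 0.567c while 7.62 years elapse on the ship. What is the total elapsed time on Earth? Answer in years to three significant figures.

Leg 1: γ = 9.38; Δt_1 = 9.380 × 48.8 = 457.7 years.
Leg 2: γ = 9.39; Δt_2 = 9.390 × 7.25 = 68.08 years.
Leg 3: γ = 1/√(1 − 0.715²) = 1/√0.4888 = 1.430; Δt_3 = 1.430 × 31.6 = 45.20 years.
Leg 4: γ = 1/√(1 − 0.567²) = 1/√0.6785 = 1.214; Δt_4 = 1.214 × 7.62 = 9.251 years.
Total: 457.7 + 68.08 + 45.20 + 9.251 years.

Δt = 580 years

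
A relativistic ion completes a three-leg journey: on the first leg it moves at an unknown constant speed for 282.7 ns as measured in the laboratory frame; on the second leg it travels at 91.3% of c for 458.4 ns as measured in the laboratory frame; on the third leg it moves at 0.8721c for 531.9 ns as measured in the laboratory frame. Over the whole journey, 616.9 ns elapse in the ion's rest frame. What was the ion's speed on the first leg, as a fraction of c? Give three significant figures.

β = 0.800

Leg 1: speed unknown; τ_1 = 282.7/γ_1.
Leg 2: β = 0.913; γ = 1/√(1 − 0.913²) = 1/√0.1664 = 2.451; τ_2 = 458.4/2.451 = 187.0 ns.
Leg 3: γ = 1/√(1 − 0.8721²) = 1/√0.2394 = 2.044; τ_3 = 531.9/2.044 = 260.3 ns.
Total proper time: τ_1 + 187.0 + 260.3 = 616.9, so τ_1 = 616.9 − 447.3 = 169.6 ns.
γ_1 = 282.7/169.6 = 1.667; β = √(1 − 1/γ²) = √0.6400.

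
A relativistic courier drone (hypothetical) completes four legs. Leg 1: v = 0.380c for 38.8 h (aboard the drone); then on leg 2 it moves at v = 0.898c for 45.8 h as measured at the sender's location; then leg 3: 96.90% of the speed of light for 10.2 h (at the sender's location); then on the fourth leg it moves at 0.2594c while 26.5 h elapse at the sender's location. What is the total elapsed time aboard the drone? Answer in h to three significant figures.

Leg 1: 38.8 h is already measured aboard the drone.
Leg 2: γ = 1/√(1 − 0.898²) = 1/√0.1936 = 2.273; τ_2 = 45.8/2.273 = 20.15 h.
Leg 3: β = 0.9690; γ = 1/√(1 − 0.9690²) = 1/√0.06104 = 4.048; τ_3 = 10.2/4.048 = 2.520 h.
Leg 4: γ = 1/√(1 − 0.2594²) = 1/√0.9327 = 1.035; τ_4 = 26.5/1.035 = 25.59 h.
Total: 38.80 + 20.15 + 2.520 + 25.59 h.

τ = 87.1 h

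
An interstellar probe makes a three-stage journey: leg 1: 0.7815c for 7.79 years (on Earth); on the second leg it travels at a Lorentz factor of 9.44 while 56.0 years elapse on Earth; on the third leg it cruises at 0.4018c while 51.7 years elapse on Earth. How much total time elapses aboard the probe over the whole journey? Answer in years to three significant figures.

Leg 1: γ = 1/√(1 − 0.7815²) = 1/√0.3893 = 1.603; τ_1 = 7.79/1.603 = 4.860 years.
Leg 2: γ = 9.44; τ_2 = 56.0/9.440 = 5.932 years.
Leg 3: γ = 1/√(1 − 0.4018²) = 1/√0.8386 = 1.092; τ_3 = 51.7/1.092 = 47.34 years.
Total: 4.860 + 5.932 + 47.34 years.

τ = 58.1 years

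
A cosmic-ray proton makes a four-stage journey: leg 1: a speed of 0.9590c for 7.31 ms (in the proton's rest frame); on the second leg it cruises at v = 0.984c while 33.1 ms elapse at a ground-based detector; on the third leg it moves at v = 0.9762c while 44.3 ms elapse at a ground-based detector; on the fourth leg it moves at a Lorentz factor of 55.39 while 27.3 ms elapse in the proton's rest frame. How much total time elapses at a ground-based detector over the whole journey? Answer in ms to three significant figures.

Δt = 1620 ms

Leg 1: γ = 1/√(1 − 0.9590²) = 1/√0.08032 = 3.529; Δt_1 = 3.529 × 7.31 = 25.79 ms.
Leg 2: 33.1 ms is already measured at a ground-based detector.
Leg 3: 44.3 ms is already measured at a ground-based detector.
Leg 4: γ = 55.39; Δt_4 = 55.39 × 27.3 = 1512 ms.
Total: 25.79 + 33.10 + 44.30 + 1512 ms.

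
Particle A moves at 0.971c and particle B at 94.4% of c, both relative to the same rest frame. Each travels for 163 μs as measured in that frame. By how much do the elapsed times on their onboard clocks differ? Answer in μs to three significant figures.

|τ_A − τ_B| = 14.8 μs

A: γ = 1/√(1 − 0.971²) = 1/√0.05716 = 4.183; τ_A = 163/4.183 = 38.97 μs.
B: β = 0.944; γ = 1/√(1 − 0.944²) = 1/√0.1089 = 3.031; τ_B = 163/3.031 = 53.78 μs.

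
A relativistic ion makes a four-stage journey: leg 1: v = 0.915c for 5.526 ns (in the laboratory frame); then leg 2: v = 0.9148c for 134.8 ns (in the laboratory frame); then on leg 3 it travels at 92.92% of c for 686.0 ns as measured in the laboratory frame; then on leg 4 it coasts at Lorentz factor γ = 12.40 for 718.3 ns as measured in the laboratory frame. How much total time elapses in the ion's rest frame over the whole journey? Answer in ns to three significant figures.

τ = 368 ns

Leg 1: γ = 1/√(1 − 0.915²) = 1/√0.1628 = 2.479; τ_1 = 5.526/2.479 = 2.229 ns.
Leg 2: γ = 1/√(1 − 0.9148²) = 1/√0.1631 = 2.476; τ_2 = 134.8/2.476 = 54.45 ns.
Leg 3: β = 0.9292; γ = 1/√(1 − 0.9292²) = 1/√0.1366 = 2.706; τ_3 = 686.0/2.706 = 253.5 ns.
Leg 4: γ = 12.40; τ_4 = 718.3/12.40 = 57.93 ns.
Total: 2.229 + 54.45 + 253.5 + 57.93 ns.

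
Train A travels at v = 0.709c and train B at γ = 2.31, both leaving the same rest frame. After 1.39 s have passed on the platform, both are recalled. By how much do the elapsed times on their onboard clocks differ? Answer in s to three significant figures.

|τ_A − τ_B| = 0.379 s

A: γ = 1/√(1 − 0.709²) = 1/√0.4973 = 1.418; τ_A = 1.39/1.418 = 0.9802 s.
B: γ = 2.31; τ_B = 1.39/2.310 = 0.6017 s.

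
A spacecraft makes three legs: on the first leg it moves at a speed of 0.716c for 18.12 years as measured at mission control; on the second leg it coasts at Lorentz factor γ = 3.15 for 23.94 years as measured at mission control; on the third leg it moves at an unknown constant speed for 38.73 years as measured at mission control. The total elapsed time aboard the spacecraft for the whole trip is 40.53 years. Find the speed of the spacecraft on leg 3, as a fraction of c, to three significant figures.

Leg 1: γ = 1/√(1 − 0.716²) = 1/√0.4873 = 1.432; τ_1 = 18.12/1.432 = 12.65 years.
Leg 2: γ = 3.15; τ_2 = 23.94/3.150 = 7.600 years.
Leg 3: speed unknown; τ_3 = 38.73/γ_3.
Total proper time: 12.65 + 7.600 + τ_3 = 40.53, so τ_3 = 40.53 − 20.25 = 20.28 years.
γ_3 = 38.73/20.28 = 1.910; β = √(1 − 1/γ²) = √0.7258.

β = 0.852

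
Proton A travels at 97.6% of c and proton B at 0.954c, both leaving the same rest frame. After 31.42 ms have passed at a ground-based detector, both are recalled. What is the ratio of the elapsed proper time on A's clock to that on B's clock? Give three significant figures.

τ_A/τ_B = 0.726

A: β = 0.976; γ = 1/√(1 − 0.976²) = 1/√0.04742 = 4.592. B: γ = 1/√(1 − 0.954²) = 1/√0.08988 = 3.335.
τ_A/τ_B = γ_B/γ_A = 3.335/4.592 = 0.7264, so τ_A/τ_B = 0.7264.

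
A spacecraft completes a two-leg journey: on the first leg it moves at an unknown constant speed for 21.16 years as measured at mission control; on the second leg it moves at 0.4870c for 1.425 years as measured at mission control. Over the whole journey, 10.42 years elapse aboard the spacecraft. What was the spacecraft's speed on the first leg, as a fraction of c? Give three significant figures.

β = 0.901

Leg 1: speed unknown; τ_1 = 21.16/γ_1.
Leg 2: γ = 1/√(1 − 0.4870²) = 1/√0.7628 = 1.145; τ_2 = 1.425/1.145 = 1.245 years.
Total proper time: τ_1 + 1.245 = 10.42, so τ_1 = 10.42 − 1.245 = 9.175 years.
γ_1 = 21.16/9.175 = 2.306; β = √(1 − 1/γ²) = √0.8120.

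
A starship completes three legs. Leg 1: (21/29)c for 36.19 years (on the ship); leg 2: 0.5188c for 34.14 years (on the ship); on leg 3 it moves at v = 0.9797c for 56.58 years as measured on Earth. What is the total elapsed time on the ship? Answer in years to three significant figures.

τ = 81.7 years

Leg 1: 36.19 years is already measured on the ship.
Leg 2: 34.14 years is already measured on the ship.
Leg 3: γ = 1/√(1 − 0.9797²) = 1/√0.04019 = 4.988; τ_3 = 56.58/4.988 = 11.34 years.
Total: 36.19 + 34.14 + 11.34 years.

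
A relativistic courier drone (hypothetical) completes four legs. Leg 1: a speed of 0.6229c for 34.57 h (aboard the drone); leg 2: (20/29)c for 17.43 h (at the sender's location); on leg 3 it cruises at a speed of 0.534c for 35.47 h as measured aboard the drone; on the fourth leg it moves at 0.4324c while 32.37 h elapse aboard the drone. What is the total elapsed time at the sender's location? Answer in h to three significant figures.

Leg 1: γ = 1/√(1 − 0.6229²) = 1/√0.6120 = 1.278; Δt_1 = 1.278 × 34.57 = 44.19 h.
Leg 2: 17.43 h is already measured at the sender's location.
Leg 3: γ = 1/√(1 − 0.534²) = 1/√0.7148 = 1.183; Δt_3 = 1.183 × 35.47 = 41.95 h.
Leg 4: γ = 1/√(1 − 0.4324²) = 1/√0.8130 = 1.109; Δt_4 = 1.109 × 32.37 = 35.90 h.
Total: 44.19 + 17.43 + 41.95 + 35.90 h.

Δt = 139 h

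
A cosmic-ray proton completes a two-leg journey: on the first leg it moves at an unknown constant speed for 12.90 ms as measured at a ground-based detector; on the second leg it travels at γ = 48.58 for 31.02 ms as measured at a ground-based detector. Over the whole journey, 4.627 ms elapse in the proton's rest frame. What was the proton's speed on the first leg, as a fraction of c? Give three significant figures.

Leg 1: speed unknown; τ_1 = 12.90/γ_1.
Leg 2: γ = 48.58; τ_2 = 31.02/48.58 = 0.6385 ms.
Total proper time: τ_1 + 0.6385 = 4.627, so τ_1 = 4.627 − 0.6385 = 3.988 ms.
γ_1 = 12.90/3.988 = 3.234; β = √(1 − 1/γ²) = √0.9044.

β = 0.951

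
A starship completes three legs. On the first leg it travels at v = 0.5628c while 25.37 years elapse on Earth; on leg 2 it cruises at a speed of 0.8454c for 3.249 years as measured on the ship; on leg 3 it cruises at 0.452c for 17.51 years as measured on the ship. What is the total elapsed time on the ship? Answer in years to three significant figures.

Leg 1: γ = 1/√(1 − 0.5628²) = 1/√0.6833 = 1.210; τ_1 = 25.37/1.210 = 20.97 years.
Leg 2: 3.249 years is already measured on the ship.
Leg 3: 17.51 years is already measured on the ship.
Total: 20.97 + 3.249 + 17.51 years.

τ = 41.7 years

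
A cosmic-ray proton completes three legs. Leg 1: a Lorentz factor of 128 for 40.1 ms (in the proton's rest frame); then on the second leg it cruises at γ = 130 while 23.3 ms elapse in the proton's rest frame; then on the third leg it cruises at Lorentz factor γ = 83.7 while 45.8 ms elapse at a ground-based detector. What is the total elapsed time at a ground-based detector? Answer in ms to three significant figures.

Leg 1: γ = 128; Δt_1 = 128.0 × 40.1 = 5133 ms.
Leg 2: γ = 130; Δt_2 = 130.0 × 23.3 = 3029 ms.
Leg 3: 45.8 ms is already measured at a ground-based detector.
Total: 5133 + 3029 + 45.80 ms.

Δt = 8210 ms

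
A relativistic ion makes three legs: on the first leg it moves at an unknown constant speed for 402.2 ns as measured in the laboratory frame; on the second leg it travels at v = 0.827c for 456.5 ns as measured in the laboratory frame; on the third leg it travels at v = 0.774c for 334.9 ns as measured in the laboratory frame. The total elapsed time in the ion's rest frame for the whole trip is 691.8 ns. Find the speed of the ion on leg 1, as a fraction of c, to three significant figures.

β = 0.832

Leg 1: speed unknown; τ_1 = 402.2/γ_1.
Leg 2: γ = 1/√(1 − 0.827²) = 1/√0.3161 = 1.779; τ_2 = 456.5/1.779 = 256.6 ns.
Leg 3: γ = 1/√(1 − 0.774²) = 1/√0.4009 = 1.579; τ_3 = 334.9/1.579 = 212.1 ns.
Total proper time: τ_1 + 256.6 + 212.1 = 691.8, so τ_1 = 691.8 − 468.7 = 223.1 ns.
γ_1 = 402.2/223.1 = 1.803; β = √(1 − 1/γ²) = √0.6923.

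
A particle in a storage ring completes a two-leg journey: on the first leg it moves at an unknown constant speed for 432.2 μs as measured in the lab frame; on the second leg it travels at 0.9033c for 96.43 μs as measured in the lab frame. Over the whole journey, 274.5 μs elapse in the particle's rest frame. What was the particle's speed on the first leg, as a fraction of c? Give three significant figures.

Leg 1: speed unknown; τ_1 = 432.2/γ_1.
Leg 2: γ = 1/√(1 − 0.9033²) = 1/√0.1840 = 2.331; τ_2 = 96.43/2.331 = 41.37 μs.
Total proper time: τ_1 + 41.37 = 274.5, so τ_1 = 274.5 − 41.37 = 233.1 μs.
γ_1 = 432.2/233.1 = 1.854; β = √(1 − 1/γ²) = √0.7090.

β = 0.842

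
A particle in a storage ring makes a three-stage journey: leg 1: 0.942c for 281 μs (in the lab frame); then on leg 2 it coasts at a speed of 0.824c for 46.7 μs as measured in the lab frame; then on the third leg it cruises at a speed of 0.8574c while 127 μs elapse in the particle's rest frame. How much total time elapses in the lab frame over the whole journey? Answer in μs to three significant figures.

Leg 1: 281 μs is already measured in the lab frame.
Leg 2: 46.7 μs is already measured in the lab frame.
Leg 3: γ = 1/√(1 − 0.8574²) = 1/√0.2649 = 1.943; Δt_3 = 1.943 × 127 = 246.8 μs.
Total: 281.0 + 46.70 + 246.8 μs.

Δt = 574 μs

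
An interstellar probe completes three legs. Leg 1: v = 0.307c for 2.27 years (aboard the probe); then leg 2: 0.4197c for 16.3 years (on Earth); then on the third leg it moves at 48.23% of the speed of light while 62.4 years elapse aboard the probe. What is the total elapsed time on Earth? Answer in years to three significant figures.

Leg 1: γ = 1/√(1 − 0.307²) = 1/√0.9058 = 1.051; Δt_1 = 1.051 × 2.27 = 2.385 years.
Leg 2: 16.3 years is already measured on Earth.
Leg 3: β = 0.4823; γ = 1/√(1 − 0.4823²) = 1/√0.7674 = 1.142; Δt_3 = 1.142 × 62.4 = 71.23 years.
Total: 2.385 + 16.30 + 71.23 years.

Δt = 89.9 years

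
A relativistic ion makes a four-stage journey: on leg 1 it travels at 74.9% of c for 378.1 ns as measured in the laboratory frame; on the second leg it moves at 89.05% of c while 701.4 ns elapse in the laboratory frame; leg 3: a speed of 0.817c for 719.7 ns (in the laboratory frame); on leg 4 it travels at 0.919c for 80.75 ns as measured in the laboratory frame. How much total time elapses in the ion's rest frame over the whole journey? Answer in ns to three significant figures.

Leg 1: β = 0.749; γ = 1/√(1 − 0.749²) = 1/√0.4390 = 1.509; τ_1 = 378.1/1.509 = 250.5 ns.
Leg 2: β = 0.8905; γ = 1/√(1 − 0.8905²) = 1/√0.2070 = 2.198; τ_2 = 701.4/2.198 = 319.1 ns.
Leg 3: γ = 1/√(1 − 0.817²) = 1/√0.3325 = 1.734; τ_3 = 719.7/1.734 = 415.0 ns.
Leg 4: γ = 1/√(1 − 0.919²) = 1/√0.1554 = 2.536; τ_4 = 80.75/2.536 = 31.84 ns.
Total: 250.5 + 319.1 + 415.0 + 31.84 ns.

τ = 1020 ns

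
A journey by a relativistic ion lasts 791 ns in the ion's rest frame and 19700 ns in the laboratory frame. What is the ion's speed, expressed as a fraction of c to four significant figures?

β = 0.9992

The proper time is measured in the ion's rest frame (both events occur at the ion's location); Δt is measured in the laboratory frame. γ = Δt/τ = 19700/791 = 24.91.
β = √(1 − 1/γ²) = √(1 − 0.001612) = √0.9984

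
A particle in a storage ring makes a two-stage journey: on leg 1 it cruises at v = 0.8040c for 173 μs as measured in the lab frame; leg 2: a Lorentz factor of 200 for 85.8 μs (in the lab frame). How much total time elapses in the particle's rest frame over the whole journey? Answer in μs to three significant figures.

τ = 103 μs

Leg 1: γ = 1/√(1 − 0.8040²) = 1/√0.3536 = 1.682; τ_1 = 173/1.682 = 102.9 μs.
Leg 2: γ = 200; τ_2 = 85.8/200.0 = 0.4290 μs.
Total: 102.9 + 0.4290 μs.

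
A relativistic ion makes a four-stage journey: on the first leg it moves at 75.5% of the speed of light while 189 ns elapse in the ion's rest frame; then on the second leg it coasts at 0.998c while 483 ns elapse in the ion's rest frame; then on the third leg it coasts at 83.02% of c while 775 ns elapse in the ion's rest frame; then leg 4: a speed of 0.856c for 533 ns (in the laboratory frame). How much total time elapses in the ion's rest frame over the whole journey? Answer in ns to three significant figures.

Leg 1: 189 ns is already measured in the ion's rest frame.
Leg 2: 483 ns is already measured in the ion's rest frame.
Leg 3: 775 ns is already measured in the ion's rest frame.
Leg 4: γ = 1/√(1 − 0.856²) = 1/√0.2673 = 1.934; τ_4 = 533/1.934 = 275.5 ns.
Total: 189.0 + 483.0 + 775.0 + 275.5 ns.

τ = 1720 ns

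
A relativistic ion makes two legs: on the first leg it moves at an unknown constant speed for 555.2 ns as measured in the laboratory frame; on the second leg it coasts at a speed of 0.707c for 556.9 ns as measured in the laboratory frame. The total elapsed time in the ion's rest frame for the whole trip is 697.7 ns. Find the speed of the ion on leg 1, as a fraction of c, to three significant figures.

β = 0.837

Leg 1: speed unknown; τ_1 = 555.2/γ_1.
Leg 2: γ = 1/√(1 − 0.707²) = 1/√0.5002 = 1.414; τ_2 = 556.9/1.414 = 393.8 ns.
Total proper time: τ_1 + 393.8 = 697.7, so τ_1 = 697.7 − 393.8 = 303.9 ns.
γ_1 = 555.2/303.9 = 1.827; β = √(1 − 1/γ²) = √0.7005.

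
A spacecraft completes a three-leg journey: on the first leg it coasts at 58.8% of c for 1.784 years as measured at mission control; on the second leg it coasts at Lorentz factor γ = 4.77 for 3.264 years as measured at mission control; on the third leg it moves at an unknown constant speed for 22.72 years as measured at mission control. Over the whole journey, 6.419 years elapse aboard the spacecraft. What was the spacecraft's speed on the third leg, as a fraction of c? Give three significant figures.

β = 0.982

Leg 1: β = 0.588; γ = 1/√(1 − 0.588²) = 1/√0.6543 = 1.236; τ_1 = 1.784/1.236 = 1.443 years.
Leg 2: γ = 4.77; τ_2 = 3.264/4.770 = 0.6843 years.
Leg 3: speed unknown; τ_3 = 22.72/γ_3.
Total proper time: 1.443 + 0.6843 + τ_3 = 6.419, so τ_3 = 6.419 − 2.127 = 4.292 years.
γ_3 = 22.72/4.292 = 5.294; β = √(1 − 1/γ²) = √0.9643.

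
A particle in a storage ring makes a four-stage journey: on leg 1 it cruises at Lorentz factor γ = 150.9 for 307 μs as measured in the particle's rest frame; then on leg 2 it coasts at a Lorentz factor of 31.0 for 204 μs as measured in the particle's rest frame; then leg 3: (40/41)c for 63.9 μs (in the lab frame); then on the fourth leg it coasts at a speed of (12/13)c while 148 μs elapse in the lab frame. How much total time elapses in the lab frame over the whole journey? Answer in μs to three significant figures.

Δt = 5.29×10⁴ μs

Leg 1: γ = 150.9; Δt_1 = 150.9 × 307 = 4.633×10⁴ μs.
Leg 2: γ = 31.0; Δt_2 = 31.00 × 204 = 6324 μs.
Leg 3: 63.9 μs is already measured in the lab frame.
Leg 4: 148 μs is already measured in the lab frame.
Total: 4.633×10⁴ + 6324 + 63.90 + 148.0 μs.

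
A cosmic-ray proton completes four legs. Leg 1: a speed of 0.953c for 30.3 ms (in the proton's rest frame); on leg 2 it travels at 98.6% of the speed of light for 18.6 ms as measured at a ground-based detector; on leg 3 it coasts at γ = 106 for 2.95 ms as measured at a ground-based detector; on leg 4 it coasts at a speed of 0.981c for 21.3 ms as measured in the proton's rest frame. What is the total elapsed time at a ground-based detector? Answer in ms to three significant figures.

Leg 1: γ = 1/√(1 − 0.953²) = 1/√0.09179 = 3.301; Δt_1 = 3.301 × 30.3 = 100.0 ms.
Leg 2: 18.6 ms is already measured at a ground-based detector.
Leg 3: 2.95 ms is already measured at a ground-based detector.
Leg 4: γ = 1/√(1 − 0.981²) = 1/√0.03764 = 5.154; Δt_4 = 5.154 × 21.3 = 109.8 ms.
Total: 100.0 + 18.60 + 2.950 + 109.8 ms.

Δt = 231 ms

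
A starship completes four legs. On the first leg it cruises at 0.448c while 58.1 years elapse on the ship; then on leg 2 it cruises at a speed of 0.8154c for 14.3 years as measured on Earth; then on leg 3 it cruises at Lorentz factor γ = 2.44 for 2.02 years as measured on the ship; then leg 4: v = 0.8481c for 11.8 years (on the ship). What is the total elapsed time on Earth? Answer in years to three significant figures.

Δt = 106 years

Leg 1: γ = 1/√(1 − 0.448²) = 1/√0.7993 = 1.119; Δt_1 = 1.119 × 58.1 = 64.99 years.
Leg 2: 14.3 years is already measured on Earth.
Leg 3: γ = 2.44; Δt_3 = 2.440 × 2.02 = 4.929 years.
Leg 4: γ = 1/√(1 − 0.8481²) = 1/√0.2807 = 1.887; Δt_4 = 1.887 × 11.8 = 22.27 years.
Total: 64.99 + 14.30 + 4.929 + 22.27 years.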